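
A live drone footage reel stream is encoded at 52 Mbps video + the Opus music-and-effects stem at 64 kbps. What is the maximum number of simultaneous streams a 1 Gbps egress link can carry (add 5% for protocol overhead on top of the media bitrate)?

18

Audio: 64 kbps = 0.064 Mbps.
Per-viewer media rate: 52.064 Mbps.
On the wire with 5% overhead: 54.667 Mbps.
1 Gbps = 1,000 Mbps; 1,000 / 54.667 = 18.29 → 18 viewers.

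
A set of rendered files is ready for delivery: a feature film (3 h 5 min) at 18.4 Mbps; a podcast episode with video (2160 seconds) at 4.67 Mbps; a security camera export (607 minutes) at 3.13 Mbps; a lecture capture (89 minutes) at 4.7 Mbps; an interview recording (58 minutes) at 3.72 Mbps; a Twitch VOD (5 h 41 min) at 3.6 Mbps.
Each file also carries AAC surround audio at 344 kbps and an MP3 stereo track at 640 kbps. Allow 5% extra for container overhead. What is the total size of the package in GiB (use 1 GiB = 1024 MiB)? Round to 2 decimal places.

63.28 GiB

Audio total: 344 + 640 = 984 kbps = 0.984 Mbps.
feature film: 19.384 Mbps × 11100 s × 1.05 = 225920.5 Mb
podcast episode with video: 5.654 Mbps × 2160 s × 1.05 = 12823.3 Mb
security camera export: 4.114 Mbps × 36420 s × 1.05 = 157323.5 Mb
lecture capture: 5.684 Mbps × 5340 s × 1.05 = 31870.2 Mb
interview recording: 4.704 Mbps × 3480 s × 1.05 = 17188.4 Mb
Twitch VOD: 4.584 Mbps × 20460 s × 1.05 = 98478.1 Mb
Total: 543603.9 Mb = 67950.5 MB.
= 63.28 GiB.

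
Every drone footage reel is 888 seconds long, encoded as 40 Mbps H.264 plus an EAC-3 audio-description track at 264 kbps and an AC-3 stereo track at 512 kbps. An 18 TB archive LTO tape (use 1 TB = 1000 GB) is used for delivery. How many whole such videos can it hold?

Audio total: 264 + 512 = 776 kbps = 0.776 Mbps.
Total bitrate: 40.776 Mbps.
Per item: 40.776 Mbps × 888 s = 36,209 Mb = 4,526 MB.
Capacity: 18 TB = 144,000,000 Mb; 3976.90 items → 3976 complete.

3976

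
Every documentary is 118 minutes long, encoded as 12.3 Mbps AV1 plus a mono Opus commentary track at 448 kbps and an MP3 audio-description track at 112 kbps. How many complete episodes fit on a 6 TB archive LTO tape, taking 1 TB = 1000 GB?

118 min = 7080 s
Audio total: 448 + 112 = 560 kbps = 0.560 Mbps.
Total bitrate: 12.860 Mbps.
Per item: 12.860 Mbps × 7080 s = 91,049 Mb = 11,381 MB.
Capacity: 6 TB = 48,000,000 Mb; 527.19 items → 527 complete.

527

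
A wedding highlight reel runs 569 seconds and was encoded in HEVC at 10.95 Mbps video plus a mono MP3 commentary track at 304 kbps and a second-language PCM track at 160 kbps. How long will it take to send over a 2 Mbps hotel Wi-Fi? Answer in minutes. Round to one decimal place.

Audio total: 304 + 160 = 464 kbps = 0.464 Mbps.
Total bitrate: 11.414 Mbps.
File: 11.414 Mbps × 569 s = 6494.6 Mb.
At 2 Mbps: 6494.6 / 2 = 3247.3 s ≈ 54.1 minutes.

54.1 minutes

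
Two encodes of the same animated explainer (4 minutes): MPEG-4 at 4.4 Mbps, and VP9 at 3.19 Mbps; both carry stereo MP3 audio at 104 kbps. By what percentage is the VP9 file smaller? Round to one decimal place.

4 min = 240 s
Audio: 104 kbps = 0.104 Mbps.
MPEG-4: 4.504 Mbps × 240 s = 1081.0 Mb = 135.120 MB.
VP9: 3.294 Mbps × 240 s = 790.6 Mb = 98.820 MB.
Reduction: (1 − 98.820/135.120) × 100 = 26.87%.

26.9%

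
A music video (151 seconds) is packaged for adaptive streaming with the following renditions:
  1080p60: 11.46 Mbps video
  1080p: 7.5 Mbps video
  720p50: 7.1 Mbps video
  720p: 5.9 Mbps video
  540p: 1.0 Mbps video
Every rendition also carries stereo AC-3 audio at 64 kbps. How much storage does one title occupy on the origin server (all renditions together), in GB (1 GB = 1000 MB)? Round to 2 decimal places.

0.63 GB

Audio: 64 kbps = 0.064 Mbps.
Sum of rendition bitrates: (11.46+0.064) + (7.5+0.064) + (7.1+0.064) + (5.9+0.064) + (1.0+0.064) = 33.280 Mbps.
× 151 s = 5,025 Mb = 628.2 MB = 0.6282 GB.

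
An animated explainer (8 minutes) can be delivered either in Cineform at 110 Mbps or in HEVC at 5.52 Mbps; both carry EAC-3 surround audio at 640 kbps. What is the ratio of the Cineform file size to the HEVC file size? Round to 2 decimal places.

17.96

8 min = 480 s
Audio: 640 kbps = 0.640 Mbps.
Cineform: 110.640 Mbps × 480 s = 53107.2 Mb = 6.182 GiB.
HEVC: 6.160 Mbps × 480 s = 2956.8 Mb = 0.344 GiB.
Ratio: 6.182 / 0.344 = 17.961.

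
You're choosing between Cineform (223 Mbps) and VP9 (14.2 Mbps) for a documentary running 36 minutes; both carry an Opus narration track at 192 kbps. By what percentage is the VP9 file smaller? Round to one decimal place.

93.6%

36 min = 2160 s
Audio: 192 kbps = 0.192 Mbps.
Cineform: 223.192 Mbps × 2160 s = 482094.7 Mb = 60.262 GB.
VP9: 14.392 Mbps × 2160 s = 31086.7 Mb = 3.886 GB.
Reduction: (1 − 3.886/60.262) × 100 = 93.55%.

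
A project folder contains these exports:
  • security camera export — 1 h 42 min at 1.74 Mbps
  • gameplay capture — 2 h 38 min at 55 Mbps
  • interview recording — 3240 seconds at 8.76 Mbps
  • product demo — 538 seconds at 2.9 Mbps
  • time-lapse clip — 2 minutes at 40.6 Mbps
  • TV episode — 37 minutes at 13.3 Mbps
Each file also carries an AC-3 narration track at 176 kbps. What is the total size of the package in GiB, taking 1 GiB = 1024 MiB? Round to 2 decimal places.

Audio: 176 kbps = 0.176 Mbps.
security camera export: 1.916 Mbps × 6120 s = 11725.9 Mb
gameplay capture: 55.176 Mbps × 9480 s = 523068.5 Mb
interview recording: 8.936 Mbps × 3240 s = 28952.6 Mb
product demo: 3.076 Mbps × 538 s = 1654.9 Mb
time-lapse clip: 40.776 Mbps × 120 s = 4893.1 Mb
TV episode: 13.476 Mbps × 2220 s = 29916.7 Mb
Total: 600211.8 Mb = 75026.5 MB.
= 69.87 GiB.

69.87 GiB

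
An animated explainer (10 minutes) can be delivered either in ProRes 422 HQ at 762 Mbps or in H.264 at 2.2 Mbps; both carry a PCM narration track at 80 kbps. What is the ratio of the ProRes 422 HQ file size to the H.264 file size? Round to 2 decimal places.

10 min = 600 s
Audio: 80 kbps = 0.080 Mbps.
ProRes 422 HQ: 762.080 Mbps × 600 s = 457248.0 Mb = 57.156 GB.
H.264: 2.280 Mbps × 600 s = 1368.0 Mb = 0.171 GB.
Ratio: 57.156 / 0.171 = 334.246.

334.25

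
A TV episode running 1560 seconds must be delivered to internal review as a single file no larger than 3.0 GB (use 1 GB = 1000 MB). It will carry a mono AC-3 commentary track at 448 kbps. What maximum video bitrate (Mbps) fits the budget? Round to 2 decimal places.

14.94 Mbps

Budget: 3.0 GB = 24000.0 Mb.
Total bitrate budget: 24000.0 Mb / 1560 s = 15.385 Mbps.
Audio: 448 kbps = 0.448 Mbps.
Video: 15.385 − 0.448 = 14.937 Mbps.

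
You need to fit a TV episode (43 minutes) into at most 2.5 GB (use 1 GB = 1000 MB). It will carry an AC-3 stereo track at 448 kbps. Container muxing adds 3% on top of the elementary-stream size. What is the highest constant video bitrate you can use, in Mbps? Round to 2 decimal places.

Budget: 2.5 GB = 20000.0 Mb.
Stream payload after overhead: 20000.0 / 1.03 = 19417.5 Mb.
43 min = 2580 s
Total bitrate budget: 19417.5 Mb / 2580 s = 7.526 Mbps.
Audio: 448 kbps = 0.448 Mbps.
Video: 7.526 − 0.448 = 7.078 Mbps.

7.08 Mbps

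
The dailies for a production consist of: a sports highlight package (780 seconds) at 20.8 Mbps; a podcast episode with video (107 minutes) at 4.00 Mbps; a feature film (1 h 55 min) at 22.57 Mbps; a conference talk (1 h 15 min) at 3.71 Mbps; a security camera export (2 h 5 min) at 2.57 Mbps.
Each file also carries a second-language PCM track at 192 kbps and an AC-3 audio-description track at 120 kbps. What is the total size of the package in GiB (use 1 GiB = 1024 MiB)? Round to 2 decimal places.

28.14 GiB

Audio total: 192 + 120 = 312 kbps = 0.312 Mbps.
sports highlight package: 21.112 Mbps × 780 s = 16467.4 Mb
podcast episode with video: 4.312 Mbps × 6420 s = 27683.0 Mb
feature film: 22.882 Mbps × 6900 s = 157885.8 Mb
conference talk: 4.022 Mbps × 4500 s = 18099.0 Mb
security camera export: 2.882 Mbps × 7500 s = 21615.0 Mb
Total: 241750.2 Mb = 30218.8 MB.
= 28.14 GiB.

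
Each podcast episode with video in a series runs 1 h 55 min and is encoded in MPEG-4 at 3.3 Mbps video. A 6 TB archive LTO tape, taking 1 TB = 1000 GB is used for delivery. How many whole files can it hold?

2108

1 h 55 min = 115 min = 6900 s
Per item: 3.300 Mbps × 6900 s = 22,770 Mb = 2,846 MB.
Capacity: 6 TB = 48,000,000 Mb; 2108.04 items → 2108 complete.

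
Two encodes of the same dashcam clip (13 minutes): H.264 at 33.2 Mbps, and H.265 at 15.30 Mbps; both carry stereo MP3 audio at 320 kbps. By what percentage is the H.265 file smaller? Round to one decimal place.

53.4%

13 min = 780 s
Audio: 320 kbps = 0.320 Mbps.
H.264: 33.520 Mbps × 780 s = 26145.6 Mb = 3.044 GiB.
H.265: 15.620 Mbps × 780 s = 12183.6 Mb = 1.418 GiB.
Reduction: (1 − 1.418/3.044) × 100 = 53.40%.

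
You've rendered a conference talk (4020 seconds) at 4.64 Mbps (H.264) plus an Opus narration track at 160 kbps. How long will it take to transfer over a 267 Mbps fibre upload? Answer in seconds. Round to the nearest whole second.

Audio: 160 kbps = 0.160 Mbps.
Total bitrate: 4.800 Mbps.
File: 4.800 Mbps × 4020 s = 19296.0 Mb.
At 267 Mbps: 19296.0 / 267 = 72.3 s ≈ 72.3 seconds.

72 seconds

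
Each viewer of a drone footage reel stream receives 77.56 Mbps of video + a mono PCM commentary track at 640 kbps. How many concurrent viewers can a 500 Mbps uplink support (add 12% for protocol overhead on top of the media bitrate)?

Audio: 640 kbps = 0.640 Mbps.
Per-viewer media rate: 78.200 Mbps.
On the wire with 12% overhead: 87.584 Mbps.
500 Mbps = 500.0 Mbps; 500.0 / 87.584 = 5.71 → 5 viewers.

5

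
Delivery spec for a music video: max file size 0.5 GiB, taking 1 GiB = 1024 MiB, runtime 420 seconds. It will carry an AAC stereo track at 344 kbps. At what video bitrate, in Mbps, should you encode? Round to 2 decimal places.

9.88 Mbps

Budget: 0.5 GiB = 4295.0 Mb.
Total bitrate budget: 4295.0 Mb / 420 s = 10.226 Mbps.
Audio: 344 kbps = 0.344 Mbps.
Video: 10.226 − 0.344 = 9.882 Mbps.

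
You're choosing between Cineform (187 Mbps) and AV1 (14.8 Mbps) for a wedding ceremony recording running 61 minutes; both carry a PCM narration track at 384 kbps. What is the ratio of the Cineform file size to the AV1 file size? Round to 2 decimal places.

12.34

61 min = 3660 s
Audio: 384 kbps = 0.384 Mbps.
Cineform: 187.384 Mbps × 3660 s = 685825.4 Mb = 85.728 GB.
AV1: 15.184 Mbps × 3660 s = 55573.4 Mb = 6.947 GB.
Ratio: 85.728 / 6.947 = 12.341.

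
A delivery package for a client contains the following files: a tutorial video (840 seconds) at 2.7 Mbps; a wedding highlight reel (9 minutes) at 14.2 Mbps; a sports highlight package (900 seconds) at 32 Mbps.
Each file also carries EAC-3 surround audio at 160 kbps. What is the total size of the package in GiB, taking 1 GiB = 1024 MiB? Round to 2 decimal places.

4.55 GiB

Audio: 160 kbps = 0.160 Mbps.
tutorial video: 2.860 Mbps × 840 s = 2402.4 Mb
wedding highlight reel: 14.360 Mbps × 540 s = 7754.4 Mb
sports highlight package: 32.160 Mbps × 900 s = 28944.0 Mb
Total: 39100.8 Mb = 4887.6 MB.
= 4.552 GiB.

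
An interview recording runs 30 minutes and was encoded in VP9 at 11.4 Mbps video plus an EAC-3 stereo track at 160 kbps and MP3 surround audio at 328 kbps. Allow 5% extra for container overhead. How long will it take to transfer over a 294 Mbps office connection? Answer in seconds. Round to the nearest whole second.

76 seconds

30 min = 1800 s
Audio total: 160 + 328 = 488 kbps = 0.488 Mbps.
Total bitrate: 11.888 Mbps.
File: 11.888 Mbps × 1800 s = 21398.4 Mb.
With 5% container overhead: ×1.05. → 22468.3 Mb.
At 294 Mbps: 22468.3 / 294 = 76.4 s ≈ 76.4 seconds.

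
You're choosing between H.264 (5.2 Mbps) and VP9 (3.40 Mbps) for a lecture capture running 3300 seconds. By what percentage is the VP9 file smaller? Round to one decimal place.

34.6%

H.264: 5.200 Mbps × 3300 s = 17160.0 Mb = 1.998 GiB.
VP9: 3.400 Mbps × 3300 s = 11220.0 Mb = 1.306 GiB.
Reduction: (1 − 1.306/1.998) × 100 = 34.62%.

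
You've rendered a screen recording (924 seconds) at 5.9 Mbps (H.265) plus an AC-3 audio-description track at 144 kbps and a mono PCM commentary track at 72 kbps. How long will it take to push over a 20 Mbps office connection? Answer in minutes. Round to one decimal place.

Audio total: 144 + 72 = 216 kbps = 0.216 Mbps.
Total bitrate: 6.116 Mbps.
File: 6.116 Mbps × 924 s = 5651.2 Mb.
At 20 Mbps: 5651.2 / 20 = 282.6 s ≈ 4.71 minutes.

4.7 minutes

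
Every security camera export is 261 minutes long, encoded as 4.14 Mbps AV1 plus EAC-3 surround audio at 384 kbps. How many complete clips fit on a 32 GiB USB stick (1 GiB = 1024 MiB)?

261 min = 15660 s
Audio: 384 kbps = 0.384 Mbps.
Total bitrate: 4.524 Mbps.
Per item: 4.524 Mbps × 15660 s = 70,846 Mb = 8,856 MB.
Capacity: 32 GiB = 274,878 Mb; 3.88 items → 3 complete.

3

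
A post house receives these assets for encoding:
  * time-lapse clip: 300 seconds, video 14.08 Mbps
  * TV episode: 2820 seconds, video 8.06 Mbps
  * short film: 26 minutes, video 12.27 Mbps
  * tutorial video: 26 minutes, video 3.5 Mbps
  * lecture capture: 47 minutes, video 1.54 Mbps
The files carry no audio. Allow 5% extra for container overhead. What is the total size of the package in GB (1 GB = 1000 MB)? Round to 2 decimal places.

7.34 GB

time-lapse clip: 14.080 Mbps × 300 s × 1.05 = 4435.2 Mb
TV episode: 8.060 Mbps × 2820 s × 1.05 = 23865.7 Mb
short film: 12.270 Mbps × 1560 s × 1.05 = 20098.3 Mb
tutorial video: 3.500 Mbps × 1560 s × 1.05 = 5733.0 Mb
lecture capture: 1.540 Mbps × 2820 s × 1.05 = 4559.9 Mb
Total: 58692.1 Mb = 7336.5 MB.
= 7.337 GB.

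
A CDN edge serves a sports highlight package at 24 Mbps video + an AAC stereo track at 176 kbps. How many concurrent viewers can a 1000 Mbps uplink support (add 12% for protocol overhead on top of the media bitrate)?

Audio: 176 kbps = 0.176 Mbps.
Per-viewer media rate: 24.176 Mbps.
On the wire with 12% overhead: 27.077 Mbps.
1000 Mbps = 1,000 Mbps; 1,000 / 27.077 = 36.93 → 36 viewers.

36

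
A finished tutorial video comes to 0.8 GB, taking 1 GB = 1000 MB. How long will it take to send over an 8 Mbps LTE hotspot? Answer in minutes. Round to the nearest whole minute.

File: 0.8 GB = 6400.0 Mb.
At 8 Mbps: 6400.0 / 8 = 800.0 s ≈ 13.3 minutes.

13 minutes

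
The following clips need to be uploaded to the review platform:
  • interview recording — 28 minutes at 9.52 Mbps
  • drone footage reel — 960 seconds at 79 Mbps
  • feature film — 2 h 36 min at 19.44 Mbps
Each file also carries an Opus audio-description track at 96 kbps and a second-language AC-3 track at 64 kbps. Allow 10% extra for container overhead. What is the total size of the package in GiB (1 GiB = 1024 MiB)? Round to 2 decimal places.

35.31 GiB

Audio total: 96 + 64 = 160 kbps = 0.160 Mbps.
interview recording: 9.680 Mbps × 1680 s × 1.10 = 17888.6 Mb
drone footage reel: 79.160 Mbps × 960 s × 1.10 = 83593.0 Mb
feature film: 19.600 Mbps × 9360 s × 1.10 = 201801.6 Mb
Total: 303283.2 Mb = 37910.4 MB.
= 35.31 GiB.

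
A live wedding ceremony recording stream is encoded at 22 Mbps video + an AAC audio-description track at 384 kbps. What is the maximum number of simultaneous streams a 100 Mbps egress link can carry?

Audio: 384 kbps = 0.384 Mbps.
Per-viewer media rate: 22.384 Mbps.
100 Mbps = 100.0 Mbps; 100.0 / 22.384 = 4.47 → 4 viewers.

4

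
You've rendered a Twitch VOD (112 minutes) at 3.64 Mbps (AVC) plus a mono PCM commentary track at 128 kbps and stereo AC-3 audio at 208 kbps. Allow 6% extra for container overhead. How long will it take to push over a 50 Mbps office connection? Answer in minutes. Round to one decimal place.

112 min = 6720 s
Audio total: 128 + 208 = 336 kbps = 0.336 Mbps.
Total bitrate: 3.976 Mbps.
File: 3.976 Mbps × 6720 s = 26718.7 Mb.
With 6% container overhead: ×1.06. → 28321.8 Mb.
At 50 Mbps: 28321.8 / 50 = 566.4 s ≈ 9.44 minutes.

9.4 minutes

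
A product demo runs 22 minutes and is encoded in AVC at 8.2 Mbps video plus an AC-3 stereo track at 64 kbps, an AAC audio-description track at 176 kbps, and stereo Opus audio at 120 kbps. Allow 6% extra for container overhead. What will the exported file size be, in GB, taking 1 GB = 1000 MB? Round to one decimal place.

22 min = 1320 s
Audio total: 64 + 176 + 120 = 360 kbps = 0.360 Mbps.
Total bitrate: 8.2 + 0.360 = 8.560 Mbps.
Stream data: 8.560 Mbps × 1320 s = 11299.2 Mb.
With 6% container overhead: ×1.06.
11,977 Mb ÷ 8 = 1,497 MB → 1.497 GB.

1.5 GB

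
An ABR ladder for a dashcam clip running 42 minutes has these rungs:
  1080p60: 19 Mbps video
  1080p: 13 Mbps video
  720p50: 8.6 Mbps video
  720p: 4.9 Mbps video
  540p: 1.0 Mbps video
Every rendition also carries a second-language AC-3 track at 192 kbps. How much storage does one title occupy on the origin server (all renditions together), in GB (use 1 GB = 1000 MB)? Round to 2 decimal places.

42 min = 2520 s
Audio: 192 kbps = 0.192 Mbps.
Sum of rendition bitrates: (19+0.192) + (13+0.192) + (8.6+0.192) + (4.9+0.192) + (1.0+0.192) = 47.460 Mbps.
× 2520 s = 119,599 Mb = 14,950 MB = 14.95 GB.

14.95 GB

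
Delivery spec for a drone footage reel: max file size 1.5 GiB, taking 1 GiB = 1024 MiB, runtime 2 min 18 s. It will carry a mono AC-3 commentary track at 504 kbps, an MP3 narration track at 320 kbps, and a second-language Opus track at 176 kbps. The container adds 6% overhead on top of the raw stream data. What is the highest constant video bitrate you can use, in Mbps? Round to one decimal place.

87.1 Mbps

Budget: 1.5 GiB = 12884.9 Mb.
Stream payload after overhead: 12884.9 / 1.06 = 12155.6 Mb.
2 min 18 s = 138 s
Total bitrate budget: 12155.6 Mb / 138 s = 88.084 Mbps.
Audio total: 504 + 320 + 176 = 1000 kbps = 1.000 Mbps.
Video: 88.084 − 1.000 = 87.084 Mbps.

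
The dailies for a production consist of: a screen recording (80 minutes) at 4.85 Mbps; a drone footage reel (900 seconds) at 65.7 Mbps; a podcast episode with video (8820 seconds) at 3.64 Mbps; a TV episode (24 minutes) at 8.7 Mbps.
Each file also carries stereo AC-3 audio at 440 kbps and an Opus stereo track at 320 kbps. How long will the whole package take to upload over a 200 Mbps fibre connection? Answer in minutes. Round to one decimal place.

Audio total: 440 + 320 = 760 kbps = 0.760 Mbps.
screen recording: 5.610 Mbps × 4800 s = 26928.0 Mb
drone footage reel: 66.460 Mbps × 900 s = 59814.0 Mb
podcast episode with video: 4.400 Mbps × 8820 s = 38808.0 Mb
TV episode: 9.460 Mbps × 1440 s = 13622.4 Mb
Total: 139172.4 Mb = 17396.5 MB.
At 200 Mbps: 139172.4 / 200 = 696 s ≈ 11.6 minutes.

11.6 minutes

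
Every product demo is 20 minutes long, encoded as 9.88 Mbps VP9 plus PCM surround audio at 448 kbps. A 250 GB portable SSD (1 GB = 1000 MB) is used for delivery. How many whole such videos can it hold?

20 min = 1200 s
Audio: 448 kbps = 0.448 Mbps.
Total bitrate: 10.328 Mbps.
Per item: 10.328 Mbps × 1200 s = 12,394 Mb = 1,549 MB.
Capacity: 250 GB = 2,000,000 Mb; 161.37 items → 161 complete.

161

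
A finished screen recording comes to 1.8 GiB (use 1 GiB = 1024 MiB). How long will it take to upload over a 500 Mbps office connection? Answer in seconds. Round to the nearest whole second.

31 seconds

File: 1.8 GiB = 15461.9 Mb.
At 500 Mbps: 15461.9 / 500 = 30.9 s ≈ 30.9 seconds.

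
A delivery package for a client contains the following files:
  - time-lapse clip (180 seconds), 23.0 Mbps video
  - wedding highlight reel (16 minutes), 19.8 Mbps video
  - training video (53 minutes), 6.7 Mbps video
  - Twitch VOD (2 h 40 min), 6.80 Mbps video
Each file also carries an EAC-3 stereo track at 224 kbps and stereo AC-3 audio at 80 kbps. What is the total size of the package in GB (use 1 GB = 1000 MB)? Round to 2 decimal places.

Audio total: 224 + 80 = 304 kbps = 0.304 Mbps.
time-lapse clip: 23.304 Mbps × 180 s = 4194.7 Mb
wedding highlight reel: 20.104 Mbps × 960 s = 19299.8 Mb
training video: 7.004 Mbps × 3180 s = 22272.7 Mb
Twitch VOD: 7.104 Mbps × 9600 s = 68198.4 Mb
Total: 113965.7 Mb = 14245.7 MB.
= 14.25 GB.

14.25 GB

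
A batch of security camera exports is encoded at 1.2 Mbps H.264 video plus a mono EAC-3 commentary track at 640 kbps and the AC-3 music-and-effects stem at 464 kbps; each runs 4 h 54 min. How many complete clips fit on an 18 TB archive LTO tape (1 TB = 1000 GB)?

3543

4 h 54 min = 294 min = 17640 s
Audio total: 640 + 464 = 1104 kbps = 1.104 Mbps.
Total bitrate: 2.304 Mbps.
Per item: 2.304 Mbps × 17640 s = 40,643 Mb = 5,080 MB.
Capacity: 18 TB = 144,000,000 Mb; 3543.08 items → 3543 complete.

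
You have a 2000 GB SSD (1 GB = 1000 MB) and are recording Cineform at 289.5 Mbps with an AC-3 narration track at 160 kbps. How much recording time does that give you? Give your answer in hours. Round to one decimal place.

Audio: 160 kbps = 0.160 Mbps.
Total bitrate: 289.5 + 0.160 = 289.660 Mbps.
Capacity: 2000 GB = 16,000,000 Mb.
Recording time: 16,000,000 / 289.660 = 55,237 s ≈ 15.3 hours.

15.3 hours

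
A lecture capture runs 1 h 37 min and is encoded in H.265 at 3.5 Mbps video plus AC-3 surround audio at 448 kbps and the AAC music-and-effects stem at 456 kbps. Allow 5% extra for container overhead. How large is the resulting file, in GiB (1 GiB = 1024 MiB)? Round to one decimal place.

1 h 37 min = 97 min = 5820 s
Audio total: 448 + 456 = 904 kbps = 0.904 Mbps.
Total bitrate: 3.5 + 0.904 = 4.404 Mbps.
Stream data: 4.404 Mbps × 5820 s = 25631.3 Mb.
With 5% container overhead: ×1.05.
26,913 Mb = 3,364,105,500 bytes ÷ 1,073,741,824 = 3.133 GiB.

3.1 GiB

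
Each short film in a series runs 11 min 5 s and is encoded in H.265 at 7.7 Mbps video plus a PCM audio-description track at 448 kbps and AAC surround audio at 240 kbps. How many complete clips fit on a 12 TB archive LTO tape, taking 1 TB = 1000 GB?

17210

11 min 5 s = 665 s
Audio total: 448 + 240 = 688 kbps = 0.688 Mbps.
Total bitrate: 8.388 Mbps.
Per item: 8.388 Mbps × 665 s = 5,578 Mb = 697.3 MB.
Capacity: 12 TB = 96,000,000 Mb; 17210.41 items → 17210 complete.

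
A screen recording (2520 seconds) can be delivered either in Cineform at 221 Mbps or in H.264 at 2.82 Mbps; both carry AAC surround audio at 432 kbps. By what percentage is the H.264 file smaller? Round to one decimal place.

98.5%

Audio: 432 kbps = 0.432 Mbps.
Cineform: 221.432 Mbps × 2520 s = 558008.6 Mb = 69.751 GB.
H.264: 3.252 Mbps × 2520 s = 8195.0 Mb = 1.024 GB.
Reduction: (1 − 1.024/69.751) × 100 = 98.53%.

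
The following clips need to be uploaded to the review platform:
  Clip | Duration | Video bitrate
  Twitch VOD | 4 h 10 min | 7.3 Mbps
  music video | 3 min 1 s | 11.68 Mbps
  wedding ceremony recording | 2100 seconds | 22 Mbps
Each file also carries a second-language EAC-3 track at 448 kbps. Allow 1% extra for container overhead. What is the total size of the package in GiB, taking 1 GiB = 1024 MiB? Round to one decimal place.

Audio: 448 kbps = 0.448 Mbps.
Twitch VOD: 7.748 Mbps × 15000 s × 1.01 = 117382.2 Mb
music video: 12.128 Mbps × 181 s × 1.01 = 2217.1 Mb
wedding ceremony recording: 22.448 Mbps × 2100 s × 1.01 = 47612.2 Mb
Total: 167211.5 Mb = 20901.4 MB.
= 19.47 GiB.

19.5 GiB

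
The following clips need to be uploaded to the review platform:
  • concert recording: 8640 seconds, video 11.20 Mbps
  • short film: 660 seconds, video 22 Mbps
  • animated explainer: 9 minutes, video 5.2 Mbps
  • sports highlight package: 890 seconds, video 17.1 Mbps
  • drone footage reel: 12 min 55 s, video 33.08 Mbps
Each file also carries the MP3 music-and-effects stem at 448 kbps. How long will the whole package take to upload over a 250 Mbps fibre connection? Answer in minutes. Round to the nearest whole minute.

11 minutes

Audio: 448 kbps = 0.448 Mbps.
concert recording: 11.648 Mbps × 8640 s = 100638.7 Mb
short film: 22.448 Mbps × 660 s = 14815.7 Mb
animated explainer: 5.648 Mbps × 540 s = 3049.9 Mb
sports highlight package: 17.548 Mbps × 890 s = 15617.7 Mb
drone footage reel: 33.528 Mbps × 775 s = 25984.2 Mb
Total: 160106.2 Mb = 20013.3 MB.
At 250 Mbps: 160106.2 / 250 = 640 s ≈ 10.7 minutes.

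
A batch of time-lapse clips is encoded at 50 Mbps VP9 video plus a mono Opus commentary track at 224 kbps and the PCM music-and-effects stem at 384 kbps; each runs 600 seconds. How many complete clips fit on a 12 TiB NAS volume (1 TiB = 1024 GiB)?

Audio total: 224 + 384 = 608 kbps = 0.608 Mbps.
Total bitrate: 50.608 Mbps.
Per item: 50.608 Mbps × 600 s = 30,365 Mb = 3,796 MB.
Capacity: 12 TiB = 105,553,116 Mb; 3476.17 items → 3476 complete.

3476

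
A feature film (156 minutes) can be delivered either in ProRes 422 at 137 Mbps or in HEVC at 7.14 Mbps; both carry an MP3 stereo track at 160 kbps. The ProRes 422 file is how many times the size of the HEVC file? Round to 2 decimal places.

156 min = 9360 s
Audio: 160 kbps = 0.160 Mbps.
ProRes 422: 137.160 Mbps × 9360 s = 1283817.6 Mb = 149.456 GiB.
HEVC: 7.300 Mbps × 9360 s = 68328.0 Mb = 7.954 GiB.
Ratio: 149.456 / 7.954 = 18.789.

18.79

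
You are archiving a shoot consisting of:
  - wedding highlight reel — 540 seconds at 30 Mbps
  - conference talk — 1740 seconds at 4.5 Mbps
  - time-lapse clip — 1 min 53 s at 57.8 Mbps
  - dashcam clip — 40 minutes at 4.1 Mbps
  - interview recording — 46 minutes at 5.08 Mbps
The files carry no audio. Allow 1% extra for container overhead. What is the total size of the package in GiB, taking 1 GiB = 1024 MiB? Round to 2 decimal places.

wedding highlight reel: 30.000 Mbps × 540 s × 1.01 = 16362.0 Mb
conference talk: 4.500 Mbps × 1740 s × 1.01 = 7908.3 Mb
time-lapse clip: 57.800 Mbps × 113 s × 1.01 = 6596.7 Mb
dashcam clip: 4.100 Mbps × 2400 s × 1.01 = 9938.4 Mb
interview recording: 5.080 Mbps × 2760 s × 1.01 = 14161.0 Mb
Total: 54966.4 Mb = 6870.8 MB.
= 6.399 GiB.

6.40 GiB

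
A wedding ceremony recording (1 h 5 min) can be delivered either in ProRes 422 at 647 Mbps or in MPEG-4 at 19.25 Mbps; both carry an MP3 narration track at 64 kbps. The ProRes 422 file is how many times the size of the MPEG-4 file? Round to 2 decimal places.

1 h 5 min = 65 min = 3900 s
Audio: 64 kbps = 0.064 Mbps.
ProRes 422: 647.064 Mbps × 3900 s = 2523549.6 Mb = 315.444 GB.
MPEG-4: 19.314 Mbps × 3900 s = 75324.6 Mb = 9.416 GB.
Ratio: 315.444 / 9.416 = 33.502.

33.50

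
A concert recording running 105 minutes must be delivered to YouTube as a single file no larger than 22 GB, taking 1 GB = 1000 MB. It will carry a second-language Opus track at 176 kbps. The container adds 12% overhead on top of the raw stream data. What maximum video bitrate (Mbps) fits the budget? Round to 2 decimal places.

Budget: 22 GB = 176000.0 Mb.
Stream payload after overhead: 176000.0 / 1.12 = 157142.9 Mb.
105 min = 6300 s
Total bitrate budget: 157142.9 Mb / 6300 s = 24.943 Mbps.
Audio: 176 kbps = 0.176 Mbps.
Video: 24.943 − 0.176 = 24.767 Mbps.

24.77 Mbps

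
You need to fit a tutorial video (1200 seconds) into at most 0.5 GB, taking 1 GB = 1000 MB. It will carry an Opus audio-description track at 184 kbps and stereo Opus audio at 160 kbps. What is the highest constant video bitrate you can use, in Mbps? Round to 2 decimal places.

2.99 Mbps

Budget: 0.5 GB = 4000.0 Mb.
Total bitrate budget: 4000.0 Mb / 1200 s = 3.333 Mbps.
Audio total: 184 + 160 = 344 kbps = 0.344 Mbps.
Video: 3.333 − 0.344 = 2.989 Mbps.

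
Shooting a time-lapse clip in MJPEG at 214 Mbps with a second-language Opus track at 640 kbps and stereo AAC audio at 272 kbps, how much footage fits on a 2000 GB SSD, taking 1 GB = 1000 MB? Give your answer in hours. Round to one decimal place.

20.7 hours

Audio total: 640 + 272 = 912 kbps = 0.912 Mbps.
Total bitrate: 214 + 0.912 = 214.912 Mbps.
Capacity: 2000 GB = 16,000,000 Mb.
Recording time: 16,000,000 / 214.912 = 74,449 s ≈ 20.7 hours.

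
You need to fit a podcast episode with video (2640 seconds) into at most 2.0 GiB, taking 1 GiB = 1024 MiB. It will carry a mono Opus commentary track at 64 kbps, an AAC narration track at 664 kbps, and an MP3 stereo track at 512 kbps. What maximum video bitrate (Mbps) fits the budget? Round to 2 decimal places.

5.27 Mbps

Budget: 2.0 GiB = 17179.9 Mb.
Total bitrate budget: 17179.9 Mb / 2640 s = 6.508 Mbps.
Audio total: 64 + 664 + 512 = 1240 kbps = 1.240 Mbps.
Video: 6.508 − 1.240 = 5.268 Mbps.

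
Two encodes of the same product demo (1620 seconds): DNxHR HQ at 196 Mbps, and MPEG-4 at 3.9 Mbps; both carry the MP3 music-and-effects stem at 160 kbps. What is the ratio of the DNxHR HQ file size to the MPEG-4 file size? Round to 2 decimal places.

48.32

Audio: 160 kbps = 0.160 Mbps.
DNxHR HQ: 196.160 Mbps × 1620 s = 317779.2 Mb = 39.722 GB.
MPEG-4: 4.060 Mbps × 1620 s = 6577.2 Mb = 0.822 GB.
Ratio: 39.722 / 0.822 = 48.315.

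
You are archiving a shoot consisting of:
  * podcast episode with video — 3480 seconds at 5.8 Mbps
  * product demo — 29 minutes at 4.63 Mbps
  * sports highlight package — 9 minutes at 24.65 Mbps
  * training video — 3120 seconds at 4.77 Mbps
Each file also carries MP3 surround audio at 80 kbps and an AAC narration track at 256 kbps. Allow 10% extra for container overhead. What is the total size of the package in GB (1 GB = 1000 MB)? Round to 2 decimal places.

Audio total: 80 + 256 = 336 kbps = 0.336 Mbps.
podcast episode with video: 6.136 Mbps × 3480 s × 1.10 = 23488.6 Mb
product demo: 4.966 Mbps × 1740 s × 1.10 = 9504.9 Mb
sports highlight package: 24.986 Mbps × 540 s × 1.10 = 14841.7 Mb
training video: 5.106 Mbps × 3120 s × 1.10 = 17523.8 Mb
Total: 65359.0 Mb = 8169.9 MB.
= 8.170 GB.

8.17 GB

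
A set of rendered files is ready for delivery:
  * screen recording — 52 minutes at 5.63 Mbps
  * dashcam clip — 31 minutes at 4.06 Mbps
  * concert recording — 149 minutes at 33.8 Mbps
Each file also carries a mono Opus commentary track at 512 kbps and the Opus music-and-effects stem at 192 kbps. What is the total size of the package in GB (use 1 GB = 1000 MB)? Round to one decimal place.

42.1 GB

Audio total: 512 + 192 = 704 kbps = 0.704 Mbps.
screen recording: 6.334 Mbps × 3120 s = 19762.1 Mb
dashcam clip: 4.764 Mbps × 1860 s = 8861.0 Mb
concert recording: 34.504 Mbps × 8940 s = 308465.8 Mb
Total: 337088.9 Mb = 42136.1 MB.
= 42.14 GB.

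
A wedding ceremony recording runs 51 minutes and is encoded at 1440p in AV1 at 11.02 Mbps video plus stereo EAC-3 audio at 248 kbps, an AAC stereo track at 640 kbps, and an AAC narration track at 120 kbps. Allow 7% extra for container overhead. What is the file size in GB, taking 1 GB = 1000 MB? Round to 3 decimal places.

4.923 GB

51 min = 3060 s
Audio total: 248 + 640 + 120 = 1008 kbps = 1.008 Mbps.
Total bitrate: 11.02 + 1.008 = 12.028 Mbps.
Stream data: 12.028 Mbps × 3060 s = 36805.7 Mb.
With 7% container overhead: ×1.07.
39,382 Mb ÷ 8 = 4,923 MB → 4.923 GB.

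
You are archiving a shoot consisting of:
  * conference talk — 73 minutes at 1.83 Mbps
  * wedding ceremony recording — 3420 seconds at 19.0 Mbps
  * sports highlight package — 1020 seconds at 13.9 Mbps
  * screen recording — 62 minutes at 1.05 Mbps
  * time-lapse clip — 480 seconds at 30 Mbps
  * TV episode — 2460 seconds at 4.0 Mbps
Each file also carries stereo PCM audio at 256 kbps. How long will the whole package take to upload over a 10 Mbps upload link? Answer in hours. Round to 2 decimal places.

Audio: 256 kbps = 0.256 Mbps.
conference talk: 2.086 Mbps × 4380 s = 9136.7 Mb
wedding ceremony recording: 19.256 Mbps × 3420 s = 65855.5 Mb
sports highlight package: 14.156 Mbps × 1020 s = 14439.1 Mb
screen recording: 1.306 Mbps × 3720 s = 4858.3 Mb
time-lapse clip: 30.256 Mbps × 480 s = 14522.9 Mb
TV episode: 4.256 Mbps × 2460 s = 10469.8 Mb
Total: 119282.3 Mb = 14910.3 MB.
At 10 Mbps: 119282.3 / 10 = 11928 s ≈ 3.31 hours.

3.31 hours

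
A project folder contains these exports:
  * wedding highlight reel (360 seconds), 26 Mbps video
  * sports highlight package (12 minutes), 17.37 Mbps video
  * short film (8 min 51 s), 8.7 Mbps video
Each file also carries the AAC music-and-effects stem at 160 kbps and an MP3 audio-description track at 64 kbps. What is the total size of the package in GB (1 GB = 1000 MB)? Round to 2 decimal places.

Audio total: 160 + 64 = 224 kbps = 0.224 Mbps.
wedding highlight reel: 26.224 Mbps × 360 s = 9440.6 Mb
sports highlight package: 17.594 Mbps × 720 s = 12667.7 Mb
short film: 8.924 Mbps × 531 s = 4738.6 Mb
Total: 26847.0 Mb = 3355.9 MB.
= 3.356 GB.

3.36 GB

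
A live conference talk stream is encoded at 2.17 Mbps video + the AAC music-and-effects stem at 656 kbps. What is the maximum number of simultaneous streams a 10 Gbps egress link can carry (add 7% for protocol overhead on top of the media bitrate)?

3307

Audio: 656 kbps = 0.656 Mbps.
Per-viewer media rate: 2.826 Mbps.
On the wire with 7% overhead: 3.024 Mbps.
10 Gbps = 10,000 Mbps; 10,000 / 3.024 = 3307.08 → 3307 viewers.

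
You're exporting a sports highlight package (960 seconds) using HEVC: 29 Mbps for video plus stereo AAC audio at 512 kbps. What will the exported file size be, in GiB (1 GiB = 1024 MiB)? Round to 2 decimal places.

3.30 GiB

Audio: 512 kbps = 0.512 Mbps.
Total bitrate: 29 + 0.512 = 29.512 Mbps.
Stream data: 29.512 Mbps × 960 s = 28331.5 Mb.
28,332 Mb = 3,541,440,000 bytes ÷ 1,073,741,824 = 3.298 GiB.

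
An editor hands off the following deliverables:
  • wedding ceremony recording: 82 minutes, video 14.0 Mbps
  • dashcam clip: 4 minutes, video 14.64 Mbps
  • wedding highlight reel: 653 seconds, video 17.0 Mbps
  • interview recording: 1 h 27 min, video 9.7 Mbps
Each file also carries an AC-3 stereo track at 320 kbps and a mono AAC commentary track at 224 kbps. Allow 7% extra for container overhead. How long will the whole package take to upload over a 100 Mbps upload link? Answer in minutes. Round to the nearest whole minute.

25 minutes

Audio total: 320 + 224 = 544 kbps = 0.544 Mbps.
wedding ceremony recording: 14.544 Mbps × 4920 s × 1.07 = 76565.4 Mb
dashcam clip: 15.184 Mbps × 240 s × 1.07 = 3899.3 Mb
wedding highlight reel: 17.544 Mbps × 653 s × 1.07 = 12258.2 Mb
interview recording: 10.244 Mbps × 5220 s × 1.07 = 57216.8 Mb
Total: 149939.7 Mb = 18742.5 MB.
At 100 Mbps: 149939.7 / 100 = 1499 s ≈ 25 minutes.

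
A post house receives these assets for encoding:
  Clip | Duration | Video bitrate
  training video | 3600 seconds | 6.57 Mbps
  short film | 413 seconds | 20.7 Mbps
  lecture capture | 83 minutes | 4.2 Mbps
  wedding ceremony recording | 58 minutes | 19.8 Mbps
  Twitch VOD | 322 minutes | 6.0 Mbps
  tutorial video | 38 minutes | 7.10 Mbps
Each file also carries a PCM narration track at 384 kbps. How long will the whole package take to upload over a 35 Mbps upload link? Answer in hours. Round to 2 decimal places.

2.12 hours

Audio: 384 kbps = 0.384 Mbps.
training video: 6.954 Mbps × 3600 s = 25034.4 Mb
short film: 21.084 Mbps × 413 s = 8707.7 Mb
lecture capture: 4.584 Mbps × 4980 s = 22828.3 Mb
wedding ceremony recording: 20.184 Mbps × 3480 s = 70240.3 Mb
Twitch VOD: 6.384 Mbps × 19320 s = 123338.9 Mb
tutorial video: 7.484 Mbps × 2280 s = 17063.5 Mb
Total: 267213.1 Mb = 33401.6 MB.
At 35 Mbps: 267213.1 / 35 = 7635 s ≈ 2.12 hours.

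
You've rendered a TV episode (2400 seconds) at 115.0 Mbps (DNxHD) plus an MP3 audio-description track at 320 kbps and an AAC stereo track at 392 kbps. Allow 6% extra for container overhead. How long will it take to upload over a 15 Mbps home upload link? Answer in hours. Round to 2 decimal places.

Audio total: 320 + 392 = 712 kbps = 0.712 Mbps.
Total bitrate: 115.712 Mbps.
File: 115.712 Mbps × 2400 s = 277708.8 Mb.
With 6% container overhead: ×1.06. → 294371.3 Mb.
At 15 Mbps: 294371.3 / 15 = 19624.8 s ≈ 5.45 hours.

5.45 hours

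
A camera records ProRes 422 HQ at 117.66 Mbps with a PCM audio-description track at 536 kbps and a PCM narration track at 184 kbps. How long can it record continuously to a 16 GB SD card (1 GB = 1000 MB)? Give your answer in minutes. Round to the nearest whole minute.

Audio total: 536 + 184 = 720 kbps = 0.720 Mbps.
Total bitrate: 117.66 + 0.720 = 118.380 Mbps.
Capacity: 16 GB = 128,000 Mb.
Recording time: 128,000 / 118.380 = 1,081 s ≈ 18.0 minutes.

18 minutes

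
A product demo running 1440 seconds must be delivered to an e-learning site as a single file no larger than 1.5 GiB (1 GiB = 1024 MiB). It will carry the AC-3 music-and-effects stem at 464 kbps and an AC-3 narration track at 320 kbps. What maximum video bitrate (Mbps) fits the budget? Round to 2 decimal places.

Budget: 1.5 GiB = 12884.9 Mb.
Total bitrate budget: 12884.9 Mb / 1440 s = 8.948 Mbps.
Audio total: 464 + 320 = 784 kbps = 0.784 Mbps.
Video: 8.948 − 0.784 = 8.164 Mbps.

8.16 Mbps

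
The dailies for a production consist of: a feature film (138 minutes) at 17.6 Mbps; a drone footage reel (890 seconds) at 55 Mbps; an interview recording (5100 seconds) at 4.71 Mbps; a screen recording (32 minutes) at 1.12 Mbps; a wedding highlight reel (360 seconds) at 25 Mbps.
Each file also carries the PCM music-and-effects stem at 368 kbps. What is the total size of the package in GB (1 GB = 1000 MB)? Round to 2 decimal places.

29.49 GB

Audio: 368 kbps = 0.368 Mbps.
feature film: 17.968 Mbps × 8280 s = 148775.0 Mb
drone footage reel: 55.368 Mbps × 890 s = 49277.5 Mb
interview recording: 5.078 Mbps × 5100 s = 25897.8 Mb
screen recording: 1.488 Mbps × 1920 s = 2857.0 Mb
wedding highlight reel: 25.368 Mbps × 360 s = 9132.5 Mb
Total: 235939.8 Mb = 29492.5 MB.
= 29.49 GB.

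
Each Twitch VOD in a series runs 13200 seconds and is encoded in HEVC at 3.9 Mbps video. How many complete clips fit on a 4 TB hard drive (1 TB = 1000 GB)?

Per item: 3.900 Mbps × 13200 s = 51,480 Mb = 6,435 MB.
Capacity: 4 TB = 32,000,000 Mb; 621.60 items → 621 complete.

621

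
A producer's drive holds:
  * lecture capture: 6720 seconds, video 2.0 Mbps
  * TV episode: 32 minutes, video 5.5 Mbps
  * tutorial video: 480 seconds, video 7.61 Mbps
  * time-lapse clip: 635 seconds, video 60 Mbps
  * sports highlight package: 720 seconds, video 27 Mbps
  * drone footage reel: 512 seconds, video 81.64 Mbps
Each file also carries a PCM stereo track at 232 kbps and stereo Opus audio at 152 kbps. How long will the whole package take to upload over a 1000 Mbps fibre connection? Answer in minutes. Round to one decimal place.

2.2 minutes

Audio total: 232 + 152 = 384 kbps = 0.384 Mbps.
lecture capture: 2.384 Mbps × 6720 s = 16020.5 Mb
TV episode: 5.884 Mbps × 1920 s = 11297.3 Mb
tutorial video: 7.994 Mbps × 480 s = 3837.1 Mb
time-lapse clip: 60.384 Mbps × 635 s = 38343.8 Mb
sports highlight package: 27.384 Mbps × 720 s = 19716.5 Mb
drone footage reel: 82.024 Mbps × 512 s = 41996.3 Mb
Total: 131211.5 Mb = 16401.4 MB.
At 1000 Mbps: 131211.5 / 1000 = 131 s ≈ 2.19 minutes.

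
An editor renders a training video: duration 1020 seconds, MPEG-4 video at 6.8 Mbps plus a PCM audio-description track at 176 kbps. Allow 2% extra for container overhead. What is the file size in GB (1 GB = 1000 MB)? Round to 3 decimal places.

0.907 GB

Audio: 176 kbps = 0.176 Mbps.
Total bitrate: 6.8 + 0.176 = 6.976 Mbps.
Stream data: 6.976 Mbps × 1020 s = 7115.5 Mb.
With 2% container overhead: ×1.02.
7,258 Mb ÷ 8 = 907.2 MB → 0.9072 GB.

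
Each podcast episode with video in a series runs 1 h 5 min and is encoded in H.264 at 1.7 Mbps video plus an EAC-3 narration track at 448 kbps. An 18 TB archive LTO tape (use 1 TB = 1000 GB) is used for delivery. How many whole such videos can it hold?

1 h 5 min = 65 min = 3900 s
Audio: 448 kbps = 0.448 Mbps.
Total bitrate: 2.148 Mbps.
Per item: 2.148 Mbps × 3900 s = 8,377 Mb = 1,047 MB.
Capacity: 18 TB = 144,000,000 Mb; 17189.51 items → 17189 complete.

17189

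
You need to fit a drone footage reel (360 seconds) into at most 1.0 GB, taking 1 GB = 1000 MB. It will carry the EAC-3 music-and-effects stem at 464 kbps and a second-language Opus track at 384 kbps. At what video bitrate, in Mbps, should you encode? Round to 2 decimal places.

21.37 Mbps

Budget: 1.0 GB = 8000.0 Mb.
Total bitrate budget: 8000.0 Mb / 360 s = 22.222 Mbps.
Audio total: 464 + 384 = 848 kbps = 0.848 Mbps.
Video: 22.222 − 0.848 = 21.374 Mbps.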